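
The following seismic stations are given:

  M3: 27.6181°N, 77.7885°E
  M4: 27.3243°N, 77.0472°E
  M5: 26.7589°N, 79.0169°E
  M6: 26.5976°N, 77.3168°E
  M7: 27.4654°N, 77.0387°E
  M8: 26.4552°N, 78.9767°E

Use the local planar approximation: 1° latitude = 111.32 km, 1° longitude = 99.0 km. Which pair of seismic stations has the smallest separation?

Pairwise distances:
M4–M7: 15.7298 km
M5–M8: 34.0413 km
M3–M7: 76.1516 km
M3–M4: 80.3466 km
M4–M6: 85.1856 km
M6–M7: 100.4502 km
M3–M6: 122.8257 km
M3–M5: 154.7177 km
M6–M8: 165.0929 km
M5–M6: 169.2650 km
M3–M8: 174.9159 km
M4–M5: 204.9063 km
M5–M7: 211.0437 km
M4–M8: 214.1239 km
M7–M8: 222.3899 km
Closest pair: M4–M7 at 15.7298 km.

M4 and M7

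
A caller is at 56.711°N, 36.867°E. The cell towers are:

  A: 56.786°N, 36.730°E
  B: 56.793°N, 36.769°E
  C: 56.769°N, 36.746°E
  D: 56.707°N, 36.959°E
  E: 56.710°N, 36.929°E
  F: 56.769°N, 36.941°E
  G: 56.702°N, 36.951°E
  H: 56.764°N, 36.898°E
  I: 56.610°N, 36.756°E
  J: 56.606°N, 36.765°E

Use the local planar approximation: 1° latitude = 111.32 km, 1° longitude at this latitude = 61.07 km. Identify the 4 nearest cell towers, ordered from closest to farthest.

E, G, D, H

Distances from 56.711°N, 36.867°E:
A: √((0.075·111.32)² + (-0.137·61.07)²) = √(69.70580 + 69.99983) = 11.820 km
B: √((0.082·111.32)² + (-0.098·61.07)²) = √(83.32477 + 35.81855) = 10.915 km
C: √((0.058·111.32)² + (-0.121·61.07)²) = √(41.68717 + 54.60427) = 9.813 km
D: √((-0.004·111.32)² + (0.092·61.07)²) = √(0.19827 + 31.56687) = 5.636 km
E: √((-0.001·111.32)² + (0.062·61.07)²) = √(0.01239 + 14.33637) = 3.788 km
F: √((0.058·111.32)² + (0.074·61.07)²) = √(41.68717 + 20.42299) = 7.881 km
G: √((-0.009·111.32)² + (0.084·61.07)²) = √(1.00376 + 26.31567) = 5.227 km
H: √((0.053·111.32)² + (0.031·61.07)²) = √(34.80953 + 3.58409) = 6.196 km
I: √((-0.101·111.32)² + (-0.111·61.07)²) = √(126.41224 + 45.95172) = 13.129 km
J: √((-0.105·111.32)² + (-0.102·61.07)²) = √(136.62337 + 38.80219) = 13.245 km
Sorted: E (3.788 km) < G (5.227 km) < D (5.636 km) < H (6.196 km) < F (7.881 km) < C (9.813 km) < …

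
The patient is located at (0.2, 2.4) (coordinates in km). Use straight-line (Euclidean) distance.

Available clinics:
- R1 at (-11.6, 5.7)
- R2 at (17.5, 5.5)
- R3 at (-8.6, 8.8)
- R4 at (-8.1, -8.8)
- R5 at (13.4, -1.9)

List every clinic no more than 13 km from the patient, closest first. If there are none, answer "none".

Distances from (0.2, 2.4):
R1: 12.25 km
R2: 17.58 km
R3: 10.88 km
R4: 13.94 km
R5: 13.88 km
Threshold 13 km: R3 (10.88 km), R1 (12.25 km) are within range.

R3, R1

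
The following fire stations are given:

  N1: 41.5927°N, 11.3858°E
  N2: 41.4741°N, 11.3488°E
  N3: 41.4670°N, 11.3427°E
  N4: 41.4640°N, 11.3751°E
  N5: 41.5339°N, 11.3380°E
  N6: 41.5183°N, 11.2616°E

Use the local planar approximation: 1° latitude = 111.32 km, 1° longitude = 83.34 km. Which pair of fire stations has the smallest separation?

Pairwise distances:
N2–N3: 0.9398 km
N2–N4: 2.4634 km
N3–N4: 2.7208 km
N5–N6: 6.5997 km
N2–N5: 6.7175 km
N3–N5: 7.4576 km
N1–N5: 7.6625 km
N4–N5: 8.3731 km
N2–N6: 8.7763 km
N3–N6: 8.8484 km
N4–N6: 11.2255 km
N1–N6: 13.2565 km
N1–N2: 13.5579 km
N1–N4: 14.3546 km
N1–N3: 14.4466 km
Closest pair: N2–N3 at 0.9398 km.

N2 and N3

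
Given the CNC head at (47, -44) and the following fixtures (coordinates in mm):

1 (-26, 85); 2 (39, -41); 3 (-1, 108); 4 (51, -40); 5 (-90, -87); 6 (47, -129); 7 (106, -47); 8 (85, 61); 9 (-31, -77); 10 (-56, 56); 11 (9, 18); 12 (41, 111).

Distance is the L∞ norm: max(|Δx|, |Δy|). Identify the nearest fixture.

Distances from (47, -44):
1: max(|-73|, |129|) = 129 mm
2: max(|-8|, |3|) = 8 mm
3: max(|-48|, |152|) = 152 mm
4: max(|4|, |4|) = 4 mm
5: max(|-137|, |-43|) = 137 mm
6: max(|0|, |-85|) = 85 mm
7: max(|59|, |-3|) = 59 mm
8: max(|38|, |105|) = 105 mm
9: max(|-78|, |-33|) = 78 mm
10: max(|-103|, |100|) = 103 mm
11: max(|-38|, |62|) = 62 mm
12: max(|-6|, |155|) = 155 mm
Minimum: 4 at 4 mm.

4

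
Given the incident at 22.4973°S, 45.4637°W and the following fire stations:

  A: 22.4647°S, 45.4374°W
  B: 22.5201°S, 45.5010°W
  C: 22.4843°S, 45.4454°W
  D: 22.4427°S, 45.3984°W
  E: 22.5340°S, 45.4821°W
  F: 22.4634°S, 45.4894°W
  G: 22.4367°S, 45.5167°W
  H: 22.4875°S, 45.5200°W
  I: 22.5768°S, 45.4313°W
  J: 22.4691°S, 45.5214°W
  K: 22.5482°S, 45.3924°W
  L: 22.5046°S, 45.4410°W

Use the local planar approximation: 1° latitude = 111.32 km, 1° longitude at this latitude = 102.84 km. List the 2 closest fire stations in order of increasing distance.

C, L

Distances from 22.4973°S, 45.4637°W:
A: 4.5261 km
B: 4.5996 km
C: 2.3740 km
D: 9.0576 km
E: 4.5024 km
F: 4.6072 km
G: 8.6727 km
H: 5.8918 km
I: 9.4564 km
J: 6.7131 km
K: 9.2667 km
L: 2.4719 km
Sorted: C (2.3740 km) < L (2.4719 km) < E (4.5024 km) < A (4.5261 km) < …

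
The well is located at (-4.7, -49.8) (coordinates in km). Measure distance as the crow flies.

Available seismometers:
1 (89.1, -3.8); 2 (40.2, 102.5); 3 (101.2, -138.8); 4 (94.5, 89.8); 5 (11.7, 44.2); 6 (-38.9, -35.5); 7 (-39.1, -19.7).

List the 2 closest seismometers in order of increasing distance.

6, 7

Distances from (-4.7, -49.8):
1: 104.5 km
2: 158.8 km
3: 138.3 km
4: 171.3 km
5: 95.4 km
6: 37.1 km
7: 45.7 km
Sorted: 6 (37.1 km) < 7 (45.7 km) < 5 (95.4 km) < 1 (104.5 km) < …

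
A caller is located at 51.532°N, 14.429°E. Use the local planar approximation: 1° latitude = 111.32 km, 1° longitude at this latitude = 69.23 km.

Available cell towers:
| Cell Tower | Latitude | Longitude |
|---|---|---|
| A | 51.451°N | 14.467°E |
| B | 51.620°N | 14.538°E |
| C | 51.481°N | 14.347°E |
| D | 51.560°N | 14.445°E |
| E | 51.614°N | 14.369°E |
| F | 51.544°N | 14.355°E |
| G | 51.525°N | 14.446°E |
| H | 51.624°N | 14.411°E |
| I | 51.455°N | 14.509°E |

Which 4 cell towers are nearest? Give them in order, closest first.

Distances from 51.532°N, 14.429°E:
A: √((-0.081·111.32)² + (0.038·69.23)²) = √(81.30485 + 6.92079) = 9.393 km
B: √((0.088·111.32)² + (0.109·69.23)²) = √(95.96475 + 56.94317) = 12.366 km
C: √((-0.051·111.32)² + (-0.082·69.23)²) = √(32.23196 + 32.22674) = 8.029 km
D: √((0.028·111.32)² + (0.016·69.23)²) = √(9.71544 + 1.22695) = 3.308 km
E: √((0.082·111.32)² + (-0.060·69.23)²) = √(83.32477 + 17.25405) = 10.029 km
F: √((0.012·111.32)² + (-0.074·69.23)²) = √(1.78447 + 26.24533) = 5.294 km
G: √((-0.007·111.32)² + (0.017·69.23)²) = √(0.60721 + 1.38512) = 1.411 km
H: √((0.092·111.32)² + (-0.018·69.23)²) = √(104.88709 + 1.55286) = 10.317 km
I: √((-0.077·111.32)² + (0.080·69.23)²) = √(73.47301 + 30.67387) = 10.205 km
Sorted: G (1.411 km) < D (3.308 km) < F (5.294 km) < C (8.029 km) < A (9.393 km) < E (10.029 km) < …

G, D, F, C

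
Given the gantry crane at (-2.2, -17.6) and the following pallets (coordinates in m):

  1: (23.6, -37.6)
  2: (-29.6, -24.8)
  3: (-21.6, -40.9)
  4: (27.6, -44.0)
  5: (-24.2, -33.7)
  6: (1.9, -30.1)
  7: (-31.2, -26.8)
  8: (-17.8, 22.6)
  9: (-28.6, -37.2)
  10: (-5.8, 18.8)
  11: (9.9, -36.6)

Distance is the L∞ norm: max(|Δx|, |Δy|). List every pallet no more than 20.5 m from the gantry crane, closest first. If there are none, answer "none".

6, 11

Distances from (-2.2, -17.6):
1: max(|25.8|, |-20.0|) = 25.8 m
2: max(|-27.4|, |-7.2|) = 27.4 m
3: max(|-19.4|, |-23.3|) = 23.3 m
4: max(|29.8|, |-26.4|) = 29.8 m
5: max(|-22.0|, |-16.1|) = 22.0 m
6: max(|4.1|, |-12.5|) = 12.5 m
7: max(|-29.0|, |-9.2|) = 29.0 m
8: max(|-15.6|, |40.2|) = 40.2 m
9: max(|-26.4|, |-19.6|) = 26.4 m
10: max(|-3.6|, |36.4|) = 36.4 m
11: max(|12.1|, |-19.0|) = 19.0 m
Threshold 20.5 m: 6 (12.5 m), 11 (19.0 m) are within range.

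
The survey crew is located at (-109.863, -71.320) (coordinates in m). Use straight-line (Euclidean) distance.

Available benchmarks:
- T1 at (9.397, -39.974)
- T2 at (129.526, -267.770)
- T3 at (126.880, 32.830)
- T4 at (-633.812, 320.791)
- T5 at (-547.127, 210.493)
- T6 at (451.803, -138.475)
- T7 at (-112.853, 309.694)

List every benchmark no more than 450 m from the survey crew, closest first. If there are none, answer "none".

T1, T3, T2, T7

Distances from (-109.863, -71.320):
T1: 123.311 m
T2: 309.677 m
T3: 258.640 m
T4: 654.426 m
T5: 520.210 m
T6: 565.666 m
T7: 381.026 m
Threshold 450 m: T1 (123.311 m), T3 (258.640 m), T2 (309.677 m), T7 (381.026 m) are within range.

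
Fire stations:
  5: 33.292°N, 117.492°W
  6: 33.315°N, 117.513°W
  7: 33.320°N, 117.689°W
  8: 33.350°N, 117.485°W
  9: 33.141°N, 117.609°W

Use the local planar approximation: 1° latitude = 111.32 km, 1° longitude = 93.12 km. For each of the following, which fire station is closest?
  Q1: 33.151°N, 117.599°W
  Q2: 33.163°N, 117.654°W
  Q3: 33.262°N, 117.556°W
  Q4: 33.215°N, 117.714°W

Q1 at 33.151°N, 117.599°W:
  5: √((0.141·111.32)² + (0.107·93.12)²) = √(246.36818 + 99.27811) = 18.592 km
  6: √((0.164·111.32)² + (0.086·93.12)²) = √(333.29906 + 64.13319) = 19.936 km
  7: √((0.169·111.32)² + (-0.090·93.12)²) = √(353.93198 + 70.23781) = 20.595 km
  8: √((0.199·111.32)² + (0.114·93.12)²) = √(490.74123 + 112.69266) = 24.565 km
  9: √((-0.010·111.32)² + (-0.010·93.12)²) = √(1.23921 + 0.86713) = 1.451 km
  → nearest: 9 (1.451 km)
Q2 at 33.163°N, 117.654°W:
  5: √((0.129·111.32)² + (0.162·93.12)²) = √(206.21764 + 227.57050) = 20.828 km
  6: √((0.152·111.32)² + (0.141·93.12)²) = √(286.30806 + 172.39480) = 21.417 km
  7: √((0.157·111.32)² + (-0.035·93.12)²) = √(305.45392 + 10.62238) = 17.779 km
  8: √((0.187·111.32)² + (0.169·93.12)²) = √(433.34083 + 247.66198) = 26.096 km
  9: √((-0.022·111.32)² + (0.045·93.12)²) = √(5.99780 + 17.55945) = 4.854 km
  → nearest: 9 (4.854 km)
Q3 at 33.262°N, 117.556°W:
  5: √((0.030·111.32)² + (0.064·93.12)²) = √(11.15293 + 35.51779) = 6.832 km
  6: √((0.053·111.32)² + (0.043·93.12)²) = √(34.80953 + 16.03330) = 7.130 km
  7: √((0.058·111.32)² + (-0.133·93.12)²) = √(41.68717 + 153.38723) = 13.967 km
  8: √((0.088·111.32)² + (0.071·93.12)²) = √(95.96475 + 43.71220) = 11.819 km
  9: √((-0.121·111.32)² + (-0.053·93.12)²) = √(181.43336 + 24.35778) = 14.345 km
  → nearest: 5 (6.832 km)
Q4 at 33.215°N, 117.714°W:
  5: √((0.077·111.32)² + (0.222·93.12)²) = √(73.47301 + 427.35804) = 22.379 km
  6: √((0.100·111.32)² + (0.201·93.12)²) = √(123.92142 + 350.33058) = 21.777 km
  7: √((0.105·111.32)² + (0.025·93.12)²) = √(136.62337 + 5.41958) = 11.918 km
  8: √((0.135·111.32)² + (0.229·93.12)²) = √(225.84680 + 454.73345) = 26.088 km
  9: √((-0.074·111.32)² + (0.105·93.12)²) = √(67.85937 + 95.60146) = 12.785 km
  → nearest: 7 (11.918 km)

Q1→9; Q2→9; Q3→5; Q4→7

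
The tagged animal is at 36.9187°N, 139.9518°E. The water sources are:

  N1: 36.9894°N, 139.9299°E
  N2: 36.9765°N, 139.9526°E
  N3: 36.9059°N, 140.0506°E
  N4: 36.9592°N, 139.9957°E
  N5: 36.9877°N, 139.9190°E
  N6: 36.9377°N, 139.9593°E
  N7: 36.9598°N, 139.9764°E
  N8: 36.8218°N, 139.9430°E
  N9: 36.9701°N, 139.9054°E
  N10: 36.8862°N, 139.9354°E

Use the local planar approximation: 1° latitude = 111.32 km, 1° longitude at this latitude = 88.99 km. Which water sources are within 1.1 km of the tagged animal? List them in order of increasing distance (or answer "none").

none

Distances from 36.9187°N, 139.9518°E:
N1: √((0.0707·111.32)² + (-0.0219·88.99)²) = √(61.942000 + 3.798137) = 8.1080 km
N2: √((0.0578·111.32)² + (0.0008·88.99)²) = √(41.400165 + 0.005068) = 6.4347 km
N3: √((-0.0128·111.32)² + (0.0988·88.99)²) = √(2.030329 + 77.302992) = 8.9069 km
N4: √((0.0405·111.32)² + (0.0439·88.99)²) = √(20.326212 + 15.262000) = 5.9656 km
N5: √((0.0690·111.32)² + (-0.0328·88.99)²) = √(58.998990 + 8.519814) = 8.2170 km
N6: √((0.0190·111.32)² + (0.0075·88.99)²) = √(4.473563 + 0.445456) = 2.2179 km
N7: √((0.0411·111.32)² + (0.0246·88.99)²) = √(20.932931 + 4.792395) = 5.0720 km
N8: √((-0.0969·111.32)² + (-0.0088·88.99)²) = √(116.357384 + 0.613264) = 10.8153 km
N9: √((0.0514·111.32)² + (-0.0464·88.99)²) = √(32.739545 + 17.049764) = 7.0562 km
N10: √((-0.0325·111.32)² + (-0.0164·88.99)²) = √(13.089200 + 2.129953) = 3.9012 km
Threshold 1.1 km: none within range.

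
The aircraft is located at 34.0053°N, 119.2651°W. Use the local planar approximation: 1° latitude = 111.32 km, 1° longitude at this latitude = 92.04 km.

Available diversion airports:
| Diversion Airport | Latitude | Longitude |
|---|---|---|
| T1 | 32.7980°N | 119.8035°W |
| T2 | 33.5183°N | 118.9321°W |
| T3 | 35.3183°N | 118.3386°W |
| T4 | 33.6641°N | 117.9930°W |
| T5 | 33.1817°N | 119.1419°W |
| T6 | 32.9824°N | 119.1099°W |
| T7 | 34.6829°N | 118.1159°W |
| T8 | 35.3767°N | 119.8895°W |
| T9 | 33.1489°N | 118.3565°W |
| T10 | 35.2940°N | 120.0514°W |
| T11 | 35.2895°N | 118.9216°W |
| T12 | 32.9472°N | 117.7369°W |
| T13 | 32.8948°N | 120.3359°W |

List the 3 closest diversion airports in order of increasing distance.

Distances from 34.0053°N, 119.2651°W:
T1: 143.2414 km
T2: 62.2769 km
T3: 169.2203 km
T4: 123.0908 km
T5: 92.3817 km
T6: 114.7617 km
T7: 129.9136 km
T8: 163.1231 km
T9: 126.8157 km
T10: 160.6792 km
T11: 146.4114 km
T12: 183.4609 km
T13: 158.0996 km
Sorted: T2 (62.2769 km) < T5 (92.3817 km) < T6 (114.7617 km) < T4 (123.0908 km) < T9 (126.8157 km) < …

T2, T5, T6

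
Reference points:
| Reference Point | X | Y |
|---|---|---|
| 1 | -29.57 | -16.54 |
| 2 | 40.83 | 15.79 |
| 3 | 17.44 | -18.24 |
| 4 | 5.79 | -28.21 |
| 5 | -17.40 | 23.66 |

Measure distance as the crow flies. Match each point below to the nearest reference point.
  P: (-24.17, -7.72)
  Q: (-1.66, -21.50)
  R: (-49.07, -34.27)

P→1; Q→4; R→1

P at (-24.17, -7.72):
  1: √((-5.40)² + (-8.82)²) = √(29.1600 + 77.7924) = 10.34
  2: √((65.00)² + (23.51)²) = √(4225.0000 + 552.7201) = 69.12
  3: √((41.61)² + (-10.52)²) = √(1731.3921 + 110.6704) = 42.92
  4: √((29.96)² + (-20.49)²) = √(897.6016 + 419.8401) = 36.30
  5: √((6.77)² + (31.38)²) = √(45.8329 + 984.7044) = 32.10
  → nearest: 1 (10.34)
Q at (-1.66, -21.50):
  1: √((-27.91)² + (4.96)²) = √(778.9681 + 24.6016) = 28.35
  2: √((42.49)² + (37.29)²) = √(1805.4001 + 1390.5441) = 56.53
  3: √((19.10)² + (3.26)²) = √(364.8100 + 10.6276) = 19.38
  4: √((7.45)² + (-6.71)²) = √(55.5025 + 45.0241) = 10.03
  5: √((-15.74)² + (45.16)²) = √(247.7476 + 2039.4256) = 47.82
  → nearest: 4 (10.03)
R at (-49.07, -34.27):
  1: √((19.50)² + (17.73)²) = √(380.2500 + 314.3529) = 26.36
  2: √((89.90)² + (50.06)²) = √(8082.0100 + 2506.0036) = 102.90
  3: √((66.51)² + (16.03)²) = √(4423.5801 + 256.9609) = 68.41
  4: √((54.86)² + (6.06)²) = √(3009.6196 + 36.7236) = 55.19
  5: √((31.67)² + (57.93)²) = √(1002.9889 + 3355.8849) = 66.02
  → nearest: 1 (26.36)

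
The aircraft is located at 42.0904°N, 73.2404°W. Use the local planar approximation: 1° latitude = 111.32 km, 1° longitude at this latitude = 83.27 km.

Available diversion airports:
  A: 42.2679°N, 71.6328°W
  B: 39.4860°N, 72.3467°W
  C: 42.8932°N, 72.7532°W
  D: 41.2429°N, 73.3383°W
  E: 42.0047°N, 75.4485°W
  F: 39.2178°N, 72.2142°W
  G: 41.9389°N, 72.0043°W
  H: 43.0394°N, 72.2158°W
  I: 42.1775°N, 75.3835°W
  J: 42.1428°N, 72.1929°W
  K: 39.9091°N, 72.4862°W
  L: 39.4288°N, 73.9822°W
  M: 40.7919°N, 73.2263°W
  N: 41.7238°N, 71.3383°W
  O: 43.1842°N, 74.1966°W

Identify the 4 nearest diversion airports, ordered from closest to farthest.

J, D, C, G

Distances from 42.0904°N, 73.2404°W:
A: √((0.1775·111.32)² + (1.6076·83.27)²) = √(390.429936 + 17919.798601) = 135.3153 km
B: √((-2.6044·111.32)² + (0.8937·83.27)²) = √(84054.654754 + 5538.098110) = 299.3205 km
C: √((0.8028·111.32)² + (0.4872·83.27)²) = √(7986.585088 + 1645.855445) = 98.1450 km
D: √((-0.8475·111.32)² + (-0.0979·83.27)²) = √(8900.733730 + 66.457272) = 94.6953 km
E: √((-0.0857·111.32)² + (-2.2081·83.27)²) = √(91.013966 + 33807.620512) = 184.1158 km
F: √((-2.8726·111.32)² + (1.0262·83.27)²) = √(102257.861839 + 7301.988589) = 330.9983 km
G: √((-0.1515·111.32)² + (1.2361·83.27)²) = √(284.427550 + 10594.594575) = 104.3026 km
H: √((0.9490·111.32)² + (1.0246·83.27)²) = √(11160.375838 + 7279.236545) = 135.7925 km
I: √((0.0871·111.32)² + (-2.1431·83.27)²) = √(94.011873 + 31846.521451) = 178.7191 km
J: √((0.0524·111.32)² + (1.0475·83.27)²) = √(34.025849 + 7608.257321) = 87.4202 km
K: √((-2.1813·111.32)² + (0.7542·83.27)²) = √(58962.677148 + 3944.120595) = 250.8123 km
L: √((-2.6616·111.32)² + (-0.7418·83.27)²) = √(87787.356405 + 3815.494109) = 302.6596 km
M: √((-1.2985·111.32)² + (0.0141·83.27)²) = √(20894.419183 + 1.378527) = 144.5538 km
N: √((-0.3666·111.32)² + (1.9021·83.27)²) = √(1665.448917 + 25086.716413) = 163.5609 km
O: √((1.0938·111.32)² + (-0.9562·83.27)²) = √(14825.939836 + 6339.786139) = 145.4845 km
Sorted: J (87.4202 km) < D (94.6953 km) < C (98.1450 km) < G (104.3026 km) < A (135.3153 km) < H (135.7925 km) < …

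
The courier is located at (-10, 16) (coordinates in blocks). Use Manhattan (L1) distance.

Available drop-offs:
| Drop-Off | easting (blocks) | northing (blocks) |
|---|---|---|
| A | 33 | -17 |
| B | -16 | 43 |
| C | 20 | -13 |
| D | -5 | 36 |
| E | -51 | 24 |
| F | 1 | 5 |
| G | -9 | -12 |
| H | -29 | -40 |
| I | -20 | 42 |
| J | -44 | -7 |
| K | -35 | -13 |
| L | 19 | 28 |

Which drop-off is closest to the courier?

Distances from (-10, 16):
A: |43| + |-33| = 43 + 33 = 76 blocks
B: |-6| + |27| = 6 + 27 = 33 blocks
C: |30| + |-29| = 30 + 29 = 59 blocks
D: |5| + |20| = 5 + 20 = 25 blocks
E: |-41| + |8| = 41 + 8 = 49 blocks
F: |11| + |-11| = 11 + 11 = 22 blocks
G: |1| + |-28| = 1 + 28 = 29 blocks
H: |-19| + |-56| = 19 + 56 = 75 blocks
I: |-10| + |26| = 10 + 26 = 36 blocks
J: |-34| + |-23| = 34 + 23 = 57 blocks
K: |-25| + |-29| = 25 + 29 = 54 blocks
L: |29| + |12| = 29 + 12 = 41 blocks
Minimum: F at 22 blocks.

F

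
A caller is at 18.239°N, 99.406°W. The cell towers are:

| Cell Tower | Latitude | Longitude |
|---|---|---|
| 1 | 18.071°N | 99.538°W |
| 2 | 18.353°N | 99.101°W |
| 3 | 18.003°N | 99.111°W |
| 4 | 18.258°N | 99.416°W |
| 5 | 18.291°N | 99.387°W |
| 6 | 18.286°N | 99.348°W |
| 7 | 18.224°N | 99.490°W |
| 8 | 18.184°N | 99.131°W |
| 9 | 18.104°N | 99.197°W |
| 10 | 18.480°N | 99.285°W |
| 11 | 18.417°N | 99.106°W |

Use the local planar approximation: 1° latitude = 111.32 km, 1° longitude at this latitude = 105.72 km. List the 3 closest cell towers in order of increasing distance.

Distances from 18.239°N, 99.406°W:
1: 23.335 km
2: 34.652 km
3: 40.778 km
4: 2.365 km
5: 6.127 km
6: 8.061 km
7: 9.036 km
8: 29.711 km
9: 26.722 km
10: 29.722 km
11: 37.397 km
Sorted: 4 (2.365 km) < 5 (6.127 km) < 6 (8.061 km) < 7 (9.036 km) < 1 (23.335 km) < …

4, 5, 6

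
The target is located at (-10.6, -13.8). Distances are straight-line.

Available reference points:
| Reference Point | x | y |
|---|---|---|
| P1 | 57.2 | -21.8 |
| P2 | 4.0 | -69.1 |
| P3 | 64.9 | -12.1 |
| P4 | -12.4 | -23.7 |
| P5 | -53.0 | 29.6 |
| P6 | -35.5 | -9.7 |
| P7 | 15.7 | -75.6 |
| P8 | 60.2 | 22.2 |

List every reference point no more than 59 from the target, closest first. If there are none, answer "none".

Distances from (-10.6, -13.8):
P1: √((67.8)² + (-8.0)²) = √(4596.840 + 64.000) = 68.3
P2: √((14.6)² + (-55.3)²) = √(213.160 + 3058.090) = 57.2
P3: √((75.5)² + (1.7)²) = √(5700.250 + 2.890) = 75.5
P4: √((-1.8)² + (-9.9)²) = √(3.240 + 98.010) = 10.1
P5: √((-42.4)² + (43.4)²) = √(1797.760 + 1883.560) = 60.7
P6: √((-24.9)² + (4.1)²) = √(620.010 + 16.810) = 25.2
P7: √((26.3)² + (-61.8)²) = √(691.690 + 3819.240) = 67.2
P8: √((70.8)² + (36.0)²) = √(5012.640 + 1296.000) = 79.4
Threshold 59: P4 (10.1), P6 (25.2), P2 (57.2) are within range.

P4, P6, P2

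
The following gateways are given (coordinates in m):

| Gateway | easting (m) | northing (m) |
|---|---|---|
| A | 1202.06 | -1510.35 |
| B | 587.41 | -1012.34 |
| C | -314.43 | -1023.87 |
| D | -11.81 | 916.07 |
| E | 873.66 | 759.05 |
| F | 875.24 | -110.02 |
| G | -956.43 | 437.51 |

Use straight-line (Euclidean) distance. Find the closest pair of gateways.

A and B

Pairwise distances:
A–B: √((-614.65)² + (498.01)²) = √(377794.6225 + 248013.9601) = 791.08 m
A–C: √((-1516.49)² + (486.48)²) = √(2299741.9201 + 236662.7904) = 1592.61 m
A–D: √((-1213.87)² + (2426.42)²) = √(1473480.3769 + 5887514.0164) = 2713.12 m
A–E: √((-328.40)² + (2269.40)²) = √(107846.5600 + 5150176.3600) = 2293.04 m
A–F: √((-326.82)² + (1400.33)²) = √(106811.3124 + 1960924.1089) = 1437.96 m
A–G: √((-2158.49)² + (1947.86)²) = √(4659079.0801 + 3794158.5796) = 2907.45 m
B–C: √((-901.84)² + (-11.53)²) = √(813315.3856 + 132.9409) = 901.91 m
B–D: √((-599.22)² + (1928.41)²) = √(359064.6084 + 3718765.1281) = 2019.36 m
B–E: √((286.25)² + (1771.39)²) = √(81939.0625 + 3137822.5321) = 1794.37 m
B–F: √((287.83)² + (902.32)²) = √(82846.1089 + 814181.3824) = 947.12 m
B–G: √((-1543.84)² + (1449.85)²) = √(2383441.9456 + 2102065.0225) = 2117.90 m
C–D: √((302.62)² + (1939.94)²) = √(91578.8644 + 3763367.2036) = 1963.40 m
C–E: √((1188.09)² + (1782.92)²) = √(1411557.8481 + 3178803.7264) = 2142.51 m
C–F: √((1189.67)² + (913.85)²) = √(1415314.7089 + 835121.8225) = 1500.15 m
C–G: √((-642.00)² + (1461.38)²) = √(412164.0000 + 2135631.5044) = 1596.18 m
D–E: √((885.47)² + (-157.02)²) = √(784057.1209 + 24655.2804) = 899.28 m
D–F: √((887.05)² + (-1026.09)²) = √(786857.7025 + 1052860.6881) = 1356.36 m
D–G: √((-944.62)² + (-478.56)²) = √(892306.9444 + 229019.6736) = 1058.93 m
E–F: √((1.58)² + (-869.07)²) = √(2.4964 + 755282.6649) = 869.07 m
E–G: √((-1830.09)² + (-321.54)²) = √(3349229.4081 + 103387.9716) = 1858.12 m
F–G: √((-1831.67)² + (547.53)²) = √(3355014.9889 + 299789.1009) = 1911.75 m
Closest pair: A–B at 791.08 m.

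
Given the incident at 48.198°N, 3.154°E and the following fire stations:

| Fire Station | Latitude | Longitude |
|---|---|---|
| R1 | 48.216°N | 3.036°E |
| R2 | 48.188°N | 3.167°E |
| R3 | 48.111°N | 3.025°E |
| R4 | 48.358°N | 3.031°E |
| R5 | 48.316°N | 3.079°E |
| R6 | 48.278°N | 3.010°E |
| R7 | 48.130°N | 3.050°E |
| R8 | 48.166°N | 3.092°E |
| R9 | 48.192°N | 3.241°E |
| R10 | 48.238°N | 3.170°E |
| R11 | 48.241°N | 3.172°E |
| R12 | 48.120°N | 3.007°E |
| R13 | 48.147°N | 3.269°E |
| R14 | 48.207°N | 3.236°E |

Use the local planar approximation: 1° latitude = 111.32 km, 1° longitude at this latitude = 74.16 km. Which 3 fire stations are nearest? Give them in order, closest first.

Distances from 48.198°N, 3.154°E:
R1: √((0.018·111.32)² + (-0.118·74.16)²) = √(4.01505 + 76.57790) = 8.977 km
R2: √((-0.010·111.32)² + (0.013·74.16)²) = √(1.23921 + 0.92945) = 1.473 km
R3: √((-0.087·111.32)² + (-0.129·74.16)²) = √(93.79613 + 91.52060) = 13.613 km
R4: √((0.160·111.32)² + (-0.123·74.16)²) = √(317.23885 + 83.20505) = 20.011 km
R5: √((0.118·111.32)² + (-0.075·74.16)²) = √(172.54819 + 30.93584) = 14.265 km
R6: √((0.080·111.32)² + (-0.144·74.16)²) = √(79.30971 + 114.04190) = 13.905 km
R7: √((-0.068·111.32)² + (-0.104·74.16)²) = √(57.30127 + 59.48482) = 10.807 km
R8: √((-0.032·111.32)² + (-0.062·74.16)²) = √(12.68955 + 21.14087) = 5.816 km
R9: √((-0.006·111.32)² + (0.087·74.16)²) = √(0.44612 + 41.62727) = 6.486 km
R10: √((0.040·111.32)² + (0.016·74.16)²) = √(19.82743 + 1.40792) = 4.608 km
R11: √((0.043·111.32)² + (0.018·74.16)²) = √(22.91307 + 1.78190) = 4.969 km
R12: √((-0.078·111.32)² + (-0.147·74.16)²) = √(75.39379 + 118.84314) = 13.937 km
R13: √((-0.051·111.32)² + (0.115·74.16)²) = √(32.23196 + 72.73361) = 10.245 km
R14: √((0.009·111.32)² + (0.082·74.16)²) = √(1.00376 + 36.98002) = 6.163 km
Sorted: R2 (1.473 km) < R10 (4.608 km) < R11 (4.969 km) < R8 (5.816 km) < R14 (6.163 km) < …

R2, R10, R11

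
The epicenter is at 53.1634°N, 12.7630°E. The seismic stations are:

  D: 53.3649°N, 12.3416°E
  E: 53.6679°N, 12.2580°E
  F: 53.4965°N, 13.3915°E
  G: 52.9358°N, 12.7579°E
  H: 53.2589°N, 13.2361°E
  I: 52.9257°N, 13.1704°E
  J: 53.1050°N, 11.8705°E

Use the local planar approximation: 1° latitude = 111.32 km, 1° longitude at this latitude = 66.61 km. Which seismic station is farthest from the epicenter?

Distances from 53.1634°N, 12.7630°E:
D: √((0.2015·111.32)² + (-0.4214·66.61)²) = √(503.148864 + 787.894248) = 35.9311 km
E: √((0.5045·111.32)² + (-0.5050·66.61)²) = √(3154.051182 + 1131.518408) = 65.4643 km
F: √((0.3331·111.32)² + (0.6285·66.61)²) = √(1374.977719 + 1752.626731) = 55.9250 km
G: √((-0.2276·111.32)² + (-0.0051·66.61)²) = √(641.934786 + 0.115404) = 25.3387 km
H: √((0.0955·111.32)² + (0.4731·66.61)²) = √(113.019437 + 993.081207) = 33.2581 km
I: √((-0.2377·111.32)² + (0.4074·66.61)²) = √(700.172031 + 736.412101) = 37.9023 km
J: √((-0.0584·111.32)² + (-0.8925·66.61)²) = √(42.264145 + 3534.234133) = 59.8038 km
Maximum: E at 65.4643 km.

E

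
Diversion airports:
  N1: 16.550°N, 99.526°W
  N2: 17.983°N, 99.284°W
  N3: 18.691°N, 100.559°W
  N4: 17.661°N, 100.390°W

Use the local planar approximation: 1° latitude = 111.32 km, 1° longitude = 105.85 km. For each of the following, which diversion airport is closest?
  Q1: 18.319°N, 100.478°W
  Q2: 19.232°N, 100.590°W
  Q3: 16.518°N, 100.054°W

Q1 at 18.319°N, 100.478°W:
  N1: √((-1.769·111.32)² + (0.952·105.85)²) = √(38779.48713 + 10154.43167) = 221.210 km
  N2: √((-0.336·111.32)² + (1.194·105.85)²) = √(1399.02331 + 15973.14295) = 131.804 km
  N3: √((0.372·111.32)² + (-0.081·105.85)²) = √(1714.87423 + 73.51090) = 42.289 km
  N4: √((-0.658·111.32)² + (0.088·105.85)²) = √(5365.35154 + 86.76550) = 73.838 km
  → nearest: N3 (42.289 km)
Q2 at 19.232°N, 100.590°W:
  N1: √((-2.682·111.32)² + (1.064·105.85)²) = √(89138.21691 + 12684.25548) = 319.096 km
  N2: √((-1.249·111.32)² + (1.306·105.85)²) = √(19331.75454 + 19110.32525) = 196.067 km
  N3: √((-0.541·111.32)² + (0.031·105.85)²) = √(3626.94463 + 10.76726) = 60.313 km
  N4: √((-1.571·111.32)² + (0.200·105.85)²) = √(30584.31552 + 448.16890) = 176.160 km
  → nearest: N3 (60.313 km)
Q3 at 16.518°N, 100.054°W:
  N1: √((0.032·111.32)² + (0.528·105.85)²) = √(12.68955 + 3123.55797) = 56.002 km
  N2: √((1.465·111.32)² + (0.770·105.85)²) = √(26596.32582 + 6642.98352) = 182.317 km
  N3: √((2.173·111.32)² + (-0.505·105.85)²) = √(58514.81657 + 2857.35684) = 247.734 km
  N4: √((1.143·111.32)² + (-0.336·105.85)²) = √(16189.70205 + 1264.91190) = 132.116 km
  → nearest: N1 (56.002 km)

Q1→N3; Q2→N3; Q3→N1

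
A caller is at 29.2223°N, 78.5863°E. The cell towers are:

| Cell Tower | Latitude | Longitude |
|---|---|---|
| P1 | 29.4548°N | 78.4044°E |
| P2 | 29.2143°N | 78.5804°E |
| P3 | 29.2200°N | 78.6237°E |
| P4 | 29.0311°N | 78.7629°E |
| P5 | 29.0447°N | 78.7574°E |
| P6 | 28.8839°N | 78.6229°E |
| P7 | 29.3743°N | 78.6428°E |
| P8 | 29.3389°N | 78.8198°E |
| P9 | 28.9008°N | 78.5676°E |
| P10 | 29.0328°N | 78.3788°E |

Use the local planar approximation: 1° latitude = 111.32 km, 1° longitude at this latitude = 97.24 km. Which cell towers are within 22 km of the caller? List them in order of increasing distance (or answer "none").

Distances from 29.2223°N, 78.5863°E:
P1: √((0.2325·111.32)² + (-0.1819·97.24)²) = √(669.872748 + 312.863787) = 31.3486 km
P2: √((-0.0080·111.32)² + (-0.0059·97.24)²) = √(0.793097 + 0.329150) = 1.0594 km
P3: √((-0.0023·111.32)² + (0.0374·97.24)²) = √(0.065554 + 13.226140) = 3.6458 km
P4: √((-0.1912·111.32)² + (0.1766·97.24)²) = √(453.025002 + 294.897641) = 27.3482 km
P5: √((-0.1776·111.32)² + (0.1711·97.24)²) = √(390.869981 + 276.815191) = 25.8396 km
P6: √((-0.3384·111.32)² + (0.0366·97.24)²) = √(1419.080734 + 12.666367) = 37.8384 km
P7: √((0.1520·111.32)² + (0.0565·97.24)²) = √(286.308058 + 30.184695) = 17.7902 km
P8: √((0.1166·111.32)² + (0.2335·97.24)²) = √(168.478116 + 515.541547) = 26.1538 km
P9: √((-0.3215·111.32)² + (-0.0187·97.24)²) = √(1280.879721 + 3.306535) = 35.8355 km
P10: √((-0.1895·111.32)² + (-0.2075·97.24)²) = √(445.004932 + 407.123435) = 29.1912 km
Threshold 22 km: P2 (1.0594 km), P3 (3.6458 km), P7 (17.7902 km) are within range.

P2, P3, P7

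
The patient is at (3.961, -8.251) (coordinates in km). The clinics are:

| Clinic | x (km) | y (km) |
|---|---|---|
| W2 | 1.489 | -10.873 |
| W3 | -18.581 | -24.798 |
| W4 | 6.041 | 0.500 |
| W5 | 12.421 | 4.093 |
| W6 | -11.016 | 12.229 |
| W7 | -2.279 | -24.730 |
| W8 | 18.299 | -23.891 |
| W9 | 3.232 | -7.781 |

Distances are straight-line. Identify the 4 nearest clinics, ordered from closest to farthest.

Distances from (3.961, -8.251):
W2: √((-2.472)² + (-2.622)²) = √(6.11078 + 6.87488) = 3.604 km
W3: √((-22.542)² + (-16.547)²) = √(508.14176 + 273.80321) = 27.963 km
W4: √((2.080)² + (8.751)²) = √(4.32640 + 76.58000) = 8.995 km
W5: √((8.460)² + (12.344)²) = √(71.57160 + 152.37434) = 14.965 km
W6: √((-14.977)² + (20.480)²) = √(224.31053 + 419.43040) = 25.372 km
W7: √((-6.240)² + (-16.479)²) = √(38.93760 + 271.55744) = 17.621 km
W8: √((14.338)² + (-15.640)²) = √(205.57824 + 244.60960) = 21.218 km
W9: √((-0.729)² + (0.470)²) = √(0.53144 + 0.22090) = 0.867 km
Sorted: W9 (0.867 km) < W2 (3.604 km) < W4 (8.995 km) < W5 (14.965 km) < W7 (17.621 km) < W8 (21.218 km) < …

W9, W2, W4, W5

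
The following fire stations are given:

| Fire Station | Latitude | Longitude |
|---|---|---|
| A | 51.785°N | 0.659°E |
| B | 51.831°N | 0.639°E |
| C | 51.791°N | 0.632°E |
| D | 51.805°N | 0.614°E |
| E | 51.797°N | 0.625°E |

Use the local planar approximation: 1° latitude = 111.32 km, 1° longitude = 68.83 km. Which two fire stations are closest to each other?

C and E

Pairwise distances:
C–E: 0.824 km
D–E: 1.169 km
A–C: 1.975 km
C–D: 1.991 km
A–E: 2.695 km
B–D: 3.367 km
A–D: 3.815 km
B–E: 3.906 km
B–C: 4.479 km
A–B: 5.303 km
Closest pair: C–E at 0.824 km.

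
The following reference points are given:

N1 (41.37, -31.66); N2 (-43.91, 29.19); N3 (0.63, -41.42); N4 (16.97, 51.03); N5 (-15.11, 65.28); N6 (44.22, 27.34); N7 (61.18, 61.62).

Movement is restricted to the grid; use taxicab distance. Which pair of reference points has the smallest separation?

N4 and N5

Pairwise distances:
N1–N2: |-85.28| + |60.85| = 85.28 + 60.85 = 146.13
N1–N3: |-40.74| + |-9.76| = 40.74 + 9.76 = 50.50
N1–N4: |-24.40| + |82.69| = 24.40 + 82.69 = 107.09
N1–N5: |-56.48| + |96.94| = 56.48 + 96.94 = 153.42
N1–N6: |2.85| + |59.00| = 2.85 + 59.00 = 61.85
N1–N7: |19.81| + |93.28| = 19.81 + 93.28 = 113.09
N2–N3: |44.54| + |-70.61| = 44.54 + 70.61 = 115.15
N2–N4: |60.88| + |21.84| = 60.88 + 21.84 = 82.72
N2–N5: |28.80| + |36.09| = 28.80 + 36.09 = 64.89
N2–N6: |88.13| + |-1.85| = 88.13 + 1.85 = 89.98
N2–N7: |105.09| + |32.43| = 105.09 + 32.43 = 137.52
N3–N4: |16.34| + |92.45| = 16.34 + 92.45 = 108.79
N3–N5: |-15.74| + |106.70| = 15.74 + 106.70 = 122.44
N3–N6: |43.59| + |68.76| = 43.59 + 68.76 = 112.35
N3–N7: |60.55| + |103.04| = 60.55 + 103.04 = 163.59
N4–N5: |-32.08| + |14.25| = 32.08 + 14.25 = 46.33
N4–N6: |27.25| + |-23.69| = 27.25 + 23.69 = 50.94
N4–N7: |44.21| + |10.59| = 44.21 + 10.59 = 54.80
N5–N6: |59.33| + |-37.94| = 59.33 + 37.94 = 97.27
N5–N7: |76.29| + |-3.66| = 76.29 + 3.66 = 79.95
N6–N7: |16.96| + |34.28| = 16.96 + 34.28 = 51.24
Closest pair: N4–N5 at 46.33.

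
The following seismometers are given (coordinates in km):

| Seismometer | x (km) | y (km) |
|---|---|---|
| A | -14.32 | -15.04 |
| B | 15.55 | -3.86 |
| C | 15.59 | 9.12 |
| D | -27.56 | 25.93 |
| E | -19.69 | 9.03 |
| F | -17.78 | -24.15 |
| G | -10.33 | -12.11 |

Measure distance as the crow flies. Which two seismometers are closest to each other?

A and G

Pairwise distances:
A–B: 31.89 km
A–C: 38.45 km
A–D: 43.06 km
A–E: 24.66 km
A–F: 9.74 km
A–G: 4.95 km
B–C: 12.98 km
B–D: 52.40 km
B–E: 37.52 km
B–F: 39.02 km
B–G: 27.16 km
C–D: 46.31 km
C–E: 35.28 km
C–F: 47.12 km
C–G: 33.50 km
D–E: 18.64 km
D–F: 51.03 km
D–G: 41.76 km
E–F: 33.23 km
E–G: 23.12 km
F–G: 14.16 km
Closest pair: A–G at 4.95 km.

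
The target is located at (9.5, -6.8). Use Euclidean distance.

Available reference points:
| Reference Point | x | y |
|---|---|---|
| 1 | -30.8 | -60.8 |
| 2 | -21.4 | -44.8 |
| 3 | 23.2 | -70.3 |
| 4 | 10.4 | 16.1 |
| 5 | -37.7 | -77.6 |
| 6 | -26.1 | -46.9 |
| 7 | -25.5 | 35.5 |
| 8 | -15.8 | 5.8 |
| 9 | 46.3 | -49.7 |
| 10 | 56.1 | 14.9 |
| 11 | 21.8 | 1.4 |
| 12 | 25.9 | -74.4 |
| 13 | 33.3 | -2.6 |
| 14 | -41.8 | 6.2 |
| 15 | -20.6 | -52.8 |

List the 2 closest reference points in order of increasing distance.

11, 4

Distances from (9.5, -6.8):
1: 67.4
2: 49.0
3: 65.0
4: 22.9
5: 85.1
6: 53.6
7: 54.9
8: 28.3
9: 56.5
10: 51.4
11: 14.8
12: 69.6
13: 24.2
14: 52.9
15: 55.0
Sorted: 11 (14.8) < 4 (22.9) < 13 (24.2) < 8 (28.3) < …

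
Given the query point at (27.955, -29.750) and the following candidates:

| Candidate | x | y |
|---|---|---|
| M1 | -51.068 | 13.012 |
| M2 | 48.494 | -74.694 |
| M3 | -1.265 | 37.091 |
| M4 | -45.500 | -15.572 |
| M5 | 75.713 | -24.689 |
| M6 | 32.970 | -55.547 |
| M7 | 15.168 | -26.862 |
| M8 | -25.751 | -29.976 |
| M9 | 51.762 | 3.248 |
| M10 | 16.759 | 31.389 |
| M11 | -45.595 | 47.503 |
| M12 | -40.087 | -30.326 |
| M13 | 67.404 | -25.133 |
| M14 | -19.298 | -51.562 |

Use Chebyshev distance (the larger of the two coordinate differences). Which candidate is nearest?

Distances from (27.955, -29.750):
M1: max(|-79.023|, |42.762|) = 79.023
M2: max(|20.539|, |-44.944|) = 44.944
M3: max(|-29.220|, |66.841|) = 66.841
M4: max(|-73.455|, |14.178|) = 73.455
M5: max(|47.758|, |5.061|) = 47.758
M6: max(|5.015|, |-25.797|) = 25.797
M7: max(|-12.787|, |2.888|) = 12.787
M8: max(|-53.706|, |-0.226|) = 53.706
M9: max(|23.807|, |32.998|) = 32.998
M10: max(|-11.196|, |61.139|) = 61.139
M11: max(|-73.550|, |77.253|) = 77.253
M12: max(|-68.042|, |-0.576|) = 68.042
M13: max(|39.449|, |4.617|) = 39.449
M14: max(|-47.253|, |-21.812|) = 47.253
Minimum: M7 at 12.787.

M7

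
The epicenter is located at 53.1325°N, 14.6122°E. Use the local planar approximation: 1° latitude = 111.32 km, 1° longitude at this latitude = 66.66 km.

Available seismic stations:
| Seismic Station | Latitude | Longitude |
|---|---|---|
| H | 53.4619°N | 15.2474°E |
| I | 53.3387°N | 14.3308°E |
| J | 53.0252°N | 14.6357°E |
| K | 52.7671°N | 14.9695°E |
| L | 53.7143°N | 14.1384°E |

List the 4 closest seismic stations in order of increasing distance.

Distances from 53.1325°N, 14.6122°E:
H: √((0.3294·111.32)² + (0.6352·66.66)²) = √(1344.601480 + 1792.881548) = 56.0132 km
I: √((0.2062·111.32)² + (-0.2814·66.66)²) = √(526.894563 + 351.867216) = 29.6439 km
J: √((-0.1073·111.32)² + (0.0235·66.66)²) = √(142.674329 + 2.453954) = 12.0469 km
K: √((-0.3654·111.32)² + (0.3573·66.66)²) = √(1654.563660 + 567.278927) = 47.1364 km
L: √((0.5818·111.32)² + (-0.4738·66.66)²) = √(4194.631647 + 997.517978) = 72.0566 km
Sorted: J (12.0469 km) < I (29.6439 km) < K (47.1364 km) < H (56.0132 km) < L (72.0566 km)

J, I, K, H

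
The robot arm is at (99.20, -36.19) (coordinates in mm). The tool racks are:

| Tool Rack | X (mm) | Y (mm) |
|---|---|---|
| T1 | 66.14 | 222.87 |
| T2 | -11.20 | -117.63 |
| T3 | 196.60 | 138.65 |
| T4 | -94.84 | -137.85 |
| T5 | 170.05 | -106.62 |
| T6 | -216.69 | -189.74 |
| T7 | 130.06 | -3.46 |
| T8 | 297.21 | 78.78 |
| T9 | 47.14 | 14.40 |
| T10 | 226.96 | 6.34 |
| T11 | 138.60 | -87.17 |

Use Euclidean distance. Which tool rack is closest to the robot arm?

Distances from (99.20, -36.19):
T1: √((-33.06)² + (259.06)²) = √(1092.9636 + 67112.0836) = 261.16 mm
T2: √((-110.40)² + (-81.44)²) = √(12188.1600 + 6632.4736) = 137.19 mm
T3: √((97.40)² + (174.84)²) = √(9486.7600 + 30569.0256) = 200.14 mm
T4: √((-194.04)² + (-101.66)²) = √(37651.5216 + 10334.7556) = 219.06 mm
T5: √((70.85)² + (-70.43)²) = √(5019.7225 + 4960.3849) = 99.90 mm
T6: √((-315.89)² + (-153.55)²) = √(99786.4921 + 23577.6025) = 351.23 mm
T7: √((30.86)² + (32.73)²) = √(952.3396 + 1071.2529) = 44.98 mm
T8: √((198.01)² + (114.97)²) = √(39207.9601 + 13218.1009) = 228.97 mm
T9: √((-52.06)² + (50.59)²) = √(2710.2436 + 2559.3481) = 72.59 mm
T10: √((127.76)² + (42.53)²) = √(16322.6176 + 1808.8009) = 134.65 mm
T11: √((39.40)² + (-50.98)²) = √(1552.3600 + 2598.9604) = 64.43 mm
Minimum: T7 at 44.98 mm.

T7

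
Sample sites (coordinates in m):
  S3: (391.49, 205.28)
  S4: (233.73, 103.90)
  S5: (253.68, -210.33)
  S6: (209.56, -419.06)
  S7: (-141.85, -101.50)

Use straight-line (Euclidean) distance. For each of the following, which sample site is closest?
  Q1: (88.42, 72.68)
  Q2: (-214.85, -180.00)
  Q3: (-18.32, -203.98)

Q1→S4; Q2→S7; Q3→S7

Q1 at (88.42, 72.68):
  S3: 330.81 m
  S4: 148.63 m
  S5: 327.73 m
  S6: 506.44 m
  S7: 288.73 m
  → nearest: S4 (148.63 m)
Q2 at (-214.85, -180.00):
  S3: 718.39 m
  S4: 530.87 m
  S5: 469.51 m
  S6: 487.11 m
  S7: 107.20 m
  → nearest: S7 (107.20 m)
Q3 at (-18.32, -203.98):
  S3: 579.17 m
  S4: 397.89 m
  S5: 272.07 m
  S6: 313.35 m
  S7: 160.50 m
  → nearest: S7 (160.50 m)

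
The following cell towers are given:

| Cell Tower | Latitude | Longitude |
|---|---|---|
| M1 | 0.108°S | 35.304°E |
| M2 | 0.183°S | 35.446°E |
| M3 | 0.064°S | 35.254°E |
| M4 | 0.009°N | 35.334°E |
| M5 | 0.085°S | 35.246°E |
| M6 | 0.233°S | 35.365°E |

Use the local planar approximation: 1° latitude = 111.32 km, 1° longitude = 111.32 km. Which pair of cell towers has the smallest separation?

Pairwise distances:
M1–M2: 17.877 km
M1–M3: 7.414 km
M1–M4: 13.446 km
M1–M5: 6.946 km
M1–M6: 15.483 km
M2–M3: 25.146 km
M2–M4: 24.744 km
M2–M5: 24.793 km
M2–M6: 10.596 km
M3–M4: 12.056 km
M3–M5: 2.502 km
M3–M6: 22.508 km
M4–M5: 14.334 km
M4–M6: 27.160 km
M5–M6: 21.141 km
Closest pair: M3–M5 at 2.502 km.

M3 and M5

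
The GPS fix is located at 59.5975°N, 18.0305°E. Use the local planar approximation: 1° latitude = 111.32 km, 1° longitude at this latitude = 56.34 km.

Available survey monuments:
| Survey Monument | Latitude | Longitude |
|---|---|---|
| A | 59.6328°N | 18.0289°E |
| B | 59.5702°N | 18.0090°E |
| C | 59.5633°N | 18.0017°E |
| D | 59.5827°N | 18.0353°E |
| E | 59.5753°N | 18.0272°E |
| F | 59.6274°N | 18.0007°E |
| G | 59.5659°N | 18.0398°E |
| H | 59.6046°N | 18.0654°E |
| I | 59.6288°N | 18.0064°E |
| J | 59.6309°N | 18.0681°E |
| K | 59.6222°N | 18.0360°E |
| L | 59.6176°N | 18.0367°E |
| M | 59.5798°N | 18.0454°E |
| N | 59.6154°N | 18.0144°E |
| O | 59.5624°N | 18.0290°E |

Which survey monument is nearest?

Distances from 59.5975°N, 18.0305°E:
A: 3.9306 km
B: 3.2715 km
C: 4.1385 km
D: 1.6696 km
E: 2.4783 km
F: 3.7279 km
G: 3.5565 km
H: 2.1192 km
I: 3.7395 km
J: 4.2792 km
K: 2.7670 km
L: 2.2646 km
M: 2.1417 km
N: 2.1894 km
O: 3.9082 km
Minimum: D at 1.6696 km.

D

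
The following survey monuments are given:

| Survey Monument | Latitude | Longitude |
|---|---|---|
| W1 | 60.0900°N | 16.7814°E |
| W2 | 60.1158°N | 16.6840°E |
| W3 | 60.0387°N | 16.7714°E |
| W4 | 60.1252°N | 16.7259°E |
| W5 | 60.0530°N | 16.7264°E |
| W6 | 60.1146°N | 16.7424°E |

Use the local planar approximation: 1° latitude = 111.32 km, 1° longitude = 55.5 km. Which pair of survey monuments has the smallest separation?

W4 and W6

Pairwise distances:
W1–W2: 6.1213 km
W1–W3: 5.7376 km
W1–W4: 4.9842 km
W1–W5: 5.1267 km
W1–W6: 3.4906 km
W2–W3: 9.8587 km
W2–W4: 2.5500 km
W2–W5: 7.3763 km
W2–W6: 3.2440 km
W3–W4: 9.9548 km
W3–W5: 2.9617 km
W3–W6: 8.6011 km
W4–W5: 8.0374 km
W4–W6: 1.4936 km
W5–W6: 6.9146 km
Closest pair: W4–W6 at 1.4936 km.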